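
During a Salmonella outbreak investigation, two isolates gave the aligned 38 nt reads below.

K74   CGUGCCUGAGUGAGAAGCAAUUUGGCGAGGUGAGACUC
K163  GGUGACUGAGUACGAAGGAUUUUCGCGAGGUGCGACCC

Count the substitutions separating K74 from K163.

9

The sequences differ at positions 1 (C/G), 5 (C/A), 12 (G/A), 13 (A/C), 18 (C/G), 20 (A/U), 24 (G/C), 33 (A/C), 37 (U/C).
That gives 9 mismatches out of 38 aligned sites, so the Hamming distance is 9.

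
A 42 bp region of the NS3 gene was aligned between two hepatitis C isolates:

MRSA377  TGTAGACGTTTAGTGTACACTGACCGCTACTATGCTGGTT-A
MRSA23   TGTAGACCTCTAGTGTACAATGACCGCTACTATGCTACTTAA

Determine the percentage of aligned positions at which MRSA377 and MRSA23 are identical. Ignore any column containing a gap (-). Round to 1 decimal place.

Excluding the 1 gap column leaves 41 comparable sites.
Differing sites — 8:G/C; 10:T/C; 20:C/A; 37:G/A; 38:G/C.
36 of the 41 comparable sites match, so the percent identity is 36/41 × 100 = 87.8%.

87.8%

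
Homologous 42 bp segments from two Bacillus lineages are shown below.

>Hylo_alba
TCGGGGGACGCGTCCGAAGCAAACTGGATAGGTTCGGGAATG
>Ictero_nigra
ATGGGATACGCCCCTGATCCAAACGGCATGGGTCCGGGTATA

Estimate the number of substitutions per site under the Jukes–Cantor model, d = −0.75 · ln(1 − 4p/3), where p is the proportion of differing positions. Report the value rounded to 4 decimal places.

0.4850

The sequences differ at positions 1 (T/A), 2 (C/T), 6 (G/A), 7 (G/T), 12 (G/C), 13 (T/C), 15 (C/T), 18 (A/T), 19 (G/C), 25 (T/G), 27 (G/C), 30 (A/G), 34 (T/C), 39 (A/T), 42 (G/A).
p = 15/42 = 0.357143.
d = −0.75 · ln(1 − (4/3)·0.357143) = −0.75 · ln(0.523809) = −0.75 · (-0.646628) = 0.4850.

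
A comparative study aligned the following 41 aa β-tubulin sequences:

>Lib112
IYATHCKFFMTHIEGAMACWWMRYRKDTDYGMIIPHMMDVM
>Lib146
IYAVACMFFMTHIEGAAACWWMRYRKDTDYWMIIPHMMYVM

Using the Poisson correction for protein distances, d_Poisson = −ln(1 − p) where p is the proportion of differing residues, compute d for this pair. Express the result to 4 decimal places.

The sequences differ at positions 4 (T/V), 5 (H/A), 7 (K/M), 17 (M/A), 31 (G/W), 39 (D/Y).
p = 6/41 = 0.146341.
d = −ln(1 − 0.146341) = −ln(0.853659) = 0.1582.

0.1582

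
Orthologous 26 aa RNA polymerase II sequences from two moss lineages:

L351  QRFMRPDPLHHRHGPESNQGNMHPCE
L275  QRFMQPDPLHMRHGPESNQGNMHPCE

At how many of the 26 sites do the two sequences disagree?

Mismatches occur at site 5 (R↔Q), site 11 (H↔M).
That gives 2 mismatches out of 26 aligned sites, so the Hamming distance is 2.

2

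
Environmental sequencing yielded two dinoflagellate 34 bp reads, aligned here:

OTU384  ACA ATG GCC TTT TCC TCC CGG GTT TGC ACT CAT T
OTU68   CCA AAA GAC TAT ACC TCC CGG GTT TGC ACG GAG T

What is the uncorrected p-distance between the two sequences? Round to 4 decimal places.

0.2647

The sequences differ at positions 1 (A/C), 5 (T/A), 6 (G/A), 8 (C/A), 11 (T/A), 13 (T/A), 30 (T/G), 31 (C/G), 33 (T/G).
There are 9 differences over 34 sites, so p = 9/34 = 0.2647.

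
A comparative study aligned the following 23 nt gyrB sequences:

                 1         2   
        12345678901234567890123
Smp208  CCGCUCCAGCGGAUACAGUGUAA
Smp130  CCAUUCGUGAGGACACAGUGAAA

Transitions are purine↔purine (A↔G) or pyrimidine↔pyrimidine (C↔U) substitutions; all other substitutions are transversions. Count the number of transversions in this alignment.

Mismatches occur at site 3 (G→A, transition), site 4 (C→U, transition), site 7 (C→G, transversion), site 8 (A→U, transversion), site 10 (C→A, transversion), site 14 (U→C, transition), site 21 (U→A, transversion).
Of the 7 differences, 3 transitions and 4 transversions, so the answer is 4.

4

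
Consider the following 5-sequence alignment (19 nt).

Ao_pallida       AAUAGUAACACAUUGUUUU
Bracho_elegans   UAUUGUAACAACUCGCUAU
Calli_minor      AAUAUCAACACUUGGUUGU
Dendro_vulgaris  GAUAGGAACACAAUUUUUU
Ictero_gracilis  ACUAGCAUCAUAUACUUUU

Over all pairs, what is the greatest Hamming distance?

Pairwise Hamming distances:
  Ao_pallida vs Bracho_elegans: 7
  Ao_pallida vs Calli_minor: 5
  Ao_pallida vs Dendro_vulgaris: 4
  Ao_pallida vs Ictero_gracilis: 6
  Bracho_elegans vs Calli_minor: 9
  Bracho_elegans vs Dendro_vulgaris: 10
  Bracho_elegans vs Ictero_gracilis: 11
  Calli_minor vs Dendro_vulgaris: 8
  Calli_minor vs Ictero_gracilis: 8
  Dendro_vulgaris vs Ictero_gracilis: 8
The largest is 11, between Bracho_elegans and Ictero_gracilis.

11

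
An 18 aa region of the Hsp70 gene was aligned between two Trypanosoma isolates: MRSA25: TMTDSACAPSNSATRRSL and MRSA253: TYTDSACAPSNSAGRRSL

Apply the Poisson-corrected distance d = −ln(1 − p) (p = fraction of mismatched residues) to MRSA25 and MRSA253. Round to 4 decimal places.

0.1178

The sequences differ at positions 2 (M/Y), 14 (T/G).
p = 2/18 = 0.111111.
d = −ln(1 − 0.111111) = −ln(0.888889) = 0.1178.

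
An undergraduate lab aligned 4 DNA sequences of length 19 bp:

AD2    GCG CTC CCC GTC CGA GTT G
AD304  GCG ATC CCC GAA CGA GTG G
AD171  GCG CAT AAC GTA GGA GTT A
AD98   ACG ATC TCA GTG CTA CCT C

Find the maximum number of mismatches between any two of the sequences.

13

Pairwise Hamming distances:
  AD2 vs AD304: 4
  AD2 vs AD171: 7
  AD2 vs AD98: 9
  AD304 vs AD171: 9
  AD304 vs AD98: 10
  AD171 vs AD98: 13
The largest is 13, between AD171 and AD98.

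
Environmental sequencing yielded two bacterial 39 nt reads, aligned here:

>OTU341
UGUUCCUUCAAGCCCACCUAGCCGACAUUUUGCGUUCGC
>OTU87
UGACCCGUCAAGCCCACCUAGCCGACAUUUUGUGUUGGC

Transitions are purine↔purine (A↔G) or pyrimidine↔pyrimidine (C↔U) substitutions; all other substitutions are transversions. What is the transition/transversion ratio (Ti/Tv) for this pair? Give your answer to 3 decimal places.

0.667

Differing sites — 3:U/A (Tv); 4:U/C (Ti); 7:U/G (Tv); 33:C/U (Ti); 37:C/G (Tv).
Of the 5 differences, 2 transitions and 3 transversions, so Ti/Tv = 2/3 = 0.667.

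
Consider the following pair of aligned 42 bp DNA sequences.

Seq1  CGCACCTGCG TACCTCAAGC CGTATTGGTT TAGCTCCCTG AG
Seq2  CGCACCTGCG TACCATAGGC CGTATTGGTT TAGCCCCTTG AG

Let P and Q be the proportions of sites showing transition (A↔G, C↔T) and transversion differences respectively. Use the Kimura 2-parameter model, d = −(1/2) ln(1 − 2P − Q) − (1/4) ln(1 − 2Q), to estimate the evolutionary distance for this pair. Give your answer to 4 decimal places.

0.1328

Differing sites — 15:T/A (Tv); 16:C/T (Ti); 18:A/G (Ti); 35:T/C (Ti); 38:C/T (Ti).
Of the 5 differences, 4 transitions and 1 transversion over 42 sites: P = 4/42 = 0.095238, Q = 1/42 = 0.023810.
d = −0.5·ln(0.785714) − 0.25·ln(0.952380) = −0.5·(-0.241162) − 0.25·(-0.048791) = 0.1328.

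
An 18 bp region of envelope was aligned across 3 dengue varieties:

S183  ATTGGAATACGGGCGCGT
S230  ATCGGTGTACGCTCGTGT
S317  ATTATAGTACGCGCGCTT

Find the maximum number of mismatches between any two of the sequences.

Pairwise Hamming distances:
  S183 vs S230: 6
  S183 vs S317: 5
  S230 vs S317: 7
The largest is 7, between S230 and S317.

7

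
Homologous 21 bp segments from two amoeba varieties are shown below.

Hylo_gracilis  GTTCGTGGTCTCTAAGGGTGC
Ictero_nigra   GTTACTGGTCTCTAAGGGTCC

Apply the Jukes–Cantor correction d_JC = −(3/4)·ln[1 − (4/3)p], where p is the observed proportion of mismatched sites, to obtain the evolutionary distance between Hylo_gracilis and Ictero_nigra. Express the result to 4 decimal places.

Differing sites — 4:C/A; 5:G/C; 20:G/C.
p = 3/21 = 0.142857.
d = −0.75 · ln(1 − (4/3)·0.142857) = −0.75 · ln(0.809524) = −0.75 · (-0.211309) = 0.1585.

0.1585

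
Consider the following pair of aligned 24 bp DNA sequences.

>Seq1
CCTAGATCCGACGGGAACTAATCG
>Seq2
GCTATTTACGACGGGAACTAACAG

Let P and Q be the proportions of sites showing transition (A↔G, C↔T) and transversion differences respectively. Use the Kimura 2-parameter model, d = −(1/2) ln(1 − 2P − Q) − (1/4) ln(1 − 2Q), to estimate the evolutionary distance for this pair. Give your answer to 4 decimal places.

0.3072

Differing sites — 1:C/G (Tv); 5:G/T (Tv); 6:A/T (Tv); 8:C/A (Tv); 22:T/C (Ti); 23:C/A (Tv).
Of the 6 differences, 1 transition and 5 transversions over 24 sites: P = 1/24 = 0.041667, Q = 5/24 = 0.208333.
d = −0.5·ln(0.708333) − 0.25·ln(0.583334) = −0.5·(-0.344841) − 0.25·(-0.538995) = 0.3072.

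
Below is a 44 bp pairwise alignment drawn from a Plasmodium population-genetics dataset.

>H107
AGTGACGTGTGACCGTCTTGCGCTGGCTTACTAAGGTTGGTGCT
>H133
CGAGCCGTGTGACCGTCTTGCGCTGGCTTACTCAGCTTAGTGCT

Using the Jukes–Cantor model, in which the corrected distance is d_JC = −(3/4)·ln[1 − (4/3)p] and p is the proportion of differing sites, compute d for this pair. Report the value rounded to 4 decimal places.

Mismatches occur at site 1 (A→C), site 3 (T→A), site 5 (A→C), site 33 (A→C), site 36 (G→C), site 39 (G→A).
p = 6/44 = 0.136364.
d = −0.75 · ln(1 − (4/3)·0.136364) = −0.75 · ln(0.818181) = −0.75 · (-0.200672) = 0.1505.

0.1505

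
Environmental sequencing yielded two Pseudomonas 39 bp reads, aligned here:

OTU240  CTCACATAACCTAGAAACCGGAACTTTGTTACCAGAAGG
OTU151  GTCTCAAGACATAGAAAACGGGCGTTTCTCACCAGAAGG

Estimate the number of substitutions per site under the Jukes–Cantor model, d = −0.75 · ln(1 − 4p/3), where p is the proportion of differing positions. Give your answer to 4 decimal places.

Mismatches occur at site 1 (C↔G), site 4 (A↔T), site 7 (T↔A), site 8 (A↔G), site 11 (C↔A), site 18 (C↔A), site 22 (A↔G), site 23 (A↔C), site 24 (C↔G), site 28 (G↔C), site 30 (T↔C).
p = 11/39 = 0.282051.
d = −0.75 · ln(1 − (4/3)·0.282051) = −0.75 · ln(0.623932) = −0.75 · (-0.471714) = 0.3538.

0.3538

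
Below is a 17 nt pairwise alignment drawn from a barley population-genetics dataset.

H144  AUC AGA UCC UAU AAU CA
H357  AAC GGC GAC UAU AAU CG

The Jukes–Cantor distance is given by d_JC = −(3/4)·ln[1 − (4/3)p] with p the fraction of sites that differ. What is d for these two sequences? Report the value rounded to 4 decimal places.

0.4770

The sequences differ at positions 2 (U/A), 4 (A/G), 6 (A/C), 7 (U/G), 8 (C/A), 17 (A/G).
p = 6/17 = 0.352941.
d = −0.75 · ln(1 − (4/3)·0.352941) = −0.75 · ln(0.529412) = −0.75 · (-0.635988) = 0.4770.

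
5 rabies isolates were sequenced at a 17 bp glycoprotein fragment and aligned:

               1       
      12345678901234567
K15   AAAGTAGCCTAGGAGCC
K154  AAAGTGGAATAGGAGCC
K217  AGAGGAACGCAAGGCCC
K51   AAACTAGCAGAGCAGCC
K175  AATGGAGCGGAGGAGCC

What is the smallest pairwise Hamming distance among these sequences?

3

Pairwise Hamming distances:
  K15 vs K154: 3
  K15 vs K217: 8
  K15 vs K51: 4
  K15 vs K175: 4
  K154 vs K217: 10
  K154 vs K51: 5
  K154 vs K175: 6
  K217 vs K51: 10
  K217 vs K175: 7
  K51 vs K175: 5
The smallest is 3, between K15 and K154.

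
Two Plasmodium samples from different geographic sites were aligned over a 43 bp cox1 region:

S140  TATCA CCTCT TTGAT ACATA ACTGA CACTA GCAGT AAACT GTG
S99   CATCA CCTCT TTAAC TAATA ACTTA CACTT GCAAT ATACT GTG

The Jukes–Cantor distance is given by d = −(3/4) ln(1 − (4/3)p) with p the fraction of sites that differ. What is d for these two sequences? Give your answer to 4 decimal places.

0.2454

The sequences differ at positions 1 (T/C), 13 (G/A), 15 (T/C), 16 (A/T), 17 (C/A), 24 (G/T), 30 (A/T), 34 (G/A), 37 (A/T).
p = 9/43 = 0.209302.
d = −0.75 · ln(1 − (4/3)·0.209302) = −0.75 · ln(0.720931) = −0.75 · (-0.327212) = 0.2454.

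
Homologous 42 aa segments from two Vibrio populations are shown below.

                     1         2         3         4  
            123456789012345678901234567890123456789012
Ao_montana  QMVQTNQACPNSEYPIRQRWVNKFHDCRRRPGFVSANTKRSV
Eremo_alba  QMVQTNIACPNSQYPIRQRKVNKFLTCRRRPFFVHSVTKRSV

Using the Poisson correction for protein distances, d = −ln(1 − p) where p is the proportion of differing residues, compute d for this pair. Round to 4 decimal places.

0.2412

Mismatches occur at site 7 (Q→I), site 13 (E→Q), site 20 (W→K), site 25 (H→L), site 26 (D→T), site 32 (G→F), site 35 (S→H), site 36 (A→S), site 37 (N→V).
p = 9/42 = 0.214286.
d = −ln(1 − 0.214286) = −ln(0.785714) = 0.2412.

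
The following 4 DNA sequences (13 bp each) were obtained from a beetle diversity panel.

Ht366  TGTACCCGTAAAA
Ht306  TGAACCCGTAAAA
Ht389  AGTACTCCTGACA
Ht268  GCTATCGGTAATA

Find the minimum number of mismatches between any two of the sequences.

Pairwise Hamming distances:
  Ht366 vs Ht306: 1
  Ht366 vs Ht389: 5
  Ht366 vs Ht268: 5
  Ht306 vs Ht389: 6
  Ht306 vs Ht268: 6
  Ht389 vs Ht268: 8
The smallest is 1, between Ht366 and Ht306.

1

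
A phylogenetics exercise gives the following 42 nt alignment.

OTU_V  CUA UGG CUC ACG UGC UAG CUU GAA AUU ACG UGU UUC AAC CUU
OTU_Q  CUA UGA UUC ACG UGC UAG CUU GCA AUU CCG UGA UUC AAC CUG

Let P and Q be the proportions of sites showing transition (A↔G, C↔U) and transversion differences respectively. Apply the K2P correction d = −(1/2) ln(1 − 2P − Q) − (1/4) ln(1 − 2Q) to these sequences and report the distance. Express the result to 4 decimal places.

0.1585

The sequences differ at positions 6 (G/A, transition), 7 (C/U, transition), 23 (A/C, transversion), 28 (A/C, transversion), 33 (U/A, transversion), 42 (U/G, transversion).
Of the 6 differences, 2 transitions and 4 transversions over 42 sites: P = 2/42 = 0.047619, Q = 4/42 = 0.095238.
d = −0.5·ln(0.809524) − 0.25·ln(0.809524) = −0.5·(-0.211309) − 0.25·(-0.211309) = 0.1585.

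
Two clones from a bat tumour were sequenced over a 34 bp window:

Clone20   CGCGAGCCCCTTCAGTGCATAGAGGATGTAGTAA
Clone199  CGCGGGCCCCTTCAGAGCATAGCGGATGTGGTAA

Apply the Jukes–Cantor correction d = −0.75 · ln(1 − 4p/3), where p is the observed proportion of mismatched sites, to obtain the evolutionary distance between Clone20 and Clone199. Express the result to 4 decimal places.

Mismatches occur at site 5 (A/G), site 16 (T/A), site 23 (A/C), site 30 (A/G).
p = 4/34 = 0.117647.
d = −0.75 · ln(1 − (4/3)·0.117647) = −0.75 · ln(0.843137) = −0.75 · (-0.170626) = 0.1280.

0.1280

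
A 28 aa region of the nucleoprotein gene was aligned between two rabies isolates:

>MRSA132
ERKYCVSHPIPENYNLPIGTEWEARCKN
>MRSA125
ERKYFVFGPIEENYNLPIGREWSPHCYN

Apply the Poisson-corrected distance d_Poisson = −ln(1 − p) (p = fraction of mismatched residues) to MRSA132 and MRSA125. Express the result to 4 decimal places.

The sequences differ at positions 5 (C/F), 7 (S/F), 8 (H/G), 11 (P/E), 20 (T/R), 23 (E/S), 24 (A/P), 25 (R/H), 27 (K/Y).
p = 9/28 = 0.321429.
d = −ln(1 − 0.321429) = −ln(0.678571) = 0.3878.

0.3878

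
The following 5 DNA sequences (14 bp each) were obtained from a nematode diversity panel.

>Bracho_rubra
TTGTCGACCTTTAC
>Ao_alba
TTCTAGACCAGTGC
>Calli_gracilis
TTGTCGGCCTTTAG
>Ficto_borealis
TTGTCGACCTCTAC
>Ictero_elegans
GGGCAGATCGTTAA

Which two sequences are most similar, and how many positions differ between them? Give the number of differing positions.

1

Pairwise Hamming distances:
  Bracho_rubra vs Ao_alba: 5
  Bracho_rubra vs Calli_gracilis: 2
  Bracho_rubra vs Ficto_borealis: 1
  Bracho_rubra vs Ictero_elegans: 7
  Ao_alba vs Calli_gracilis: 7
  Ao_alba vs Ficto_borealis: 5
  Ao_alba vs Ictero_elegans: 9
  Calli_gracilis vs Ficto_borealis: 3
  Calli_gracilis vs Ictero_elegans: 8
  Ficto_borealis vs Ictero_elegans: 8
The smallest is 1, between Bracho_rubra and Ficto_borealis.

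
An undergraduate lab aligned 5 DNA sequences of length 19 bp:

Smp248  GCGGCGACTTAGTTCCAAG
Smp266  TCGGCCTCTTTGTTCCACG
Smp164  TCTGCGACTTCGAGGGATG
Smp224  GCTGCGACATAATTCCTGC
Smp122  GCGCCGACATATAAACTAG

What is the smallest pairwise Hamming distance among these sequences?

Pairwise Hamming distances:
  Smp248 vs Smp266: 5
  Smp248 vs Smp164: 8
  Smp248 vs Smp224: 6
  Smp248 vs Smp122: 7
  Smp266 vs Smp164: 9
  Smp266 vs Smp224: 10
  Smp266 vs Smp122: 12
  Smp164 vs Smp224: 11
  Smp164 vs Smp122: 11
  Smp224 vs Smp122: 8
The smallest is 5, between Smp248 and Smp266.

5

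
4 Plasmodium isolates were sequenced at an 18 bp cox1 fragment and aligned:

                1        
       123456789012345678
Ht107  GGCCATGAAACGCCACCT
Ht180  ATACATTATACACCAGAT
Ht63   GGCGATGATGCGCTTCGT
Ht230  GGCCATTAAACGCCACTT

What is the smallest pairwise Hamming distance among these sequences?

Pairwise Hamming distances:
  Ht107 vs Ht180: 8
  Ht107 vs Ht63: 6
  Ht107 vs Ht230: 2
  Ht180 vs Ht63: 11
  Ht180 vs Ht230: 7
  Ht63 vs Ht230: 7
The smallest is 2, between Ht107 and Ht230.

2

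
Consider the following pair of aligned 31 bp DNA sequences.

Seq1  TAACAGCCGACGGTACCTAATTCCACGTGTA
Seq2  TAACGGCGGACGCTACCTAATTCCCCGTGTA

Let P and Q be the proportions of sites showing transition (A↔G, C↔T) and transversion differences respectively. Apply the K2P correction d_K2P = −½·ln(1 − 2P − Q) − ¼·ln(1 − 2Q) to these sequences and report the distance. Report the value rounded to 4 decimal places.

0.1417

Mismatches occur at site 5 (A/G, transition), site 8 (C/G, transversion), site 13 (G/C, transversion), site 25 (A/C, transversion).
Of the 4 differences, 1 transition and 3 transversions over 31 sites: P = 1/31 = 0.032258, Q = 3/31 = 0.096774.
d = −0.5·ln(0.838710) − 0.25·ln(0.806452) = −0.5·(-0.175890) − 0.25·(-0.215111) = 0.1417.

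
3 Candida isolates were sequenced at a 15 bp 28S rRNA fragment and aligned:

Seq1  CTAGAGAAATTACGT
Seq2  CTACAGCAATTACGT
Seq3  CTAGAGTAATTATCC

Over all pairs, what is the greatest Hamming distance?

Pairwise Hamming distances:
  Seq1 vs Seq2: 2
  Seq1 vs Seq3: 4
  Seq2 vs Seq3: 5
The largest is 5, between Seq2 and Seq3.

5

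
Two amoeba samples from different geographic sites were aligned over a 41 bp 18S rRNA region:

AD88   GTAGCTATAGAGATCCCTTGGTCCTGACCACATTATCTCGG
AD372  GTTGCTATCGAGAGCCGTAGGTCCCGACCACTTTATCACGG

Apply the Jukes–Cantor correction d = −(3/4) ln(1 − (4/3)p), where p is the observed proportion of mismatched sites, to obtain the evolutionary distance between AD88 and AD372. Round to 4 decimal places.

0.2260

Differing sites — 3:A/T; 9:A/C; 14:T/G; 17:C/G; 19:T/A; 25:T/C; 32:A/T; 38:T/A.
p = 8/41 = 0.195122.
d = −0.75 · ln(1 − (4/3)·0.195122) = −0.75 · ln(0.739837) = −0.75 · (-0.301325) = 0.2260.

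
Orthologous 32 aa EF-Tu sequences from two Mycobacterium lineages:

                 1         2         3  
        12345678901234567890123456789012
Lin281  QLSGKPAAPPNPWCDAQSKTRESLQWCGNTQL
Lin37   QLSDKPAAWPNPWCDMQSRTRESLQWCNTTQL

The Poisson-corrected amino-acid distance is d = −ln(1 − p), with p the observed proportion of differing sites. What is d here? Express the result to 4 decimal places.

0.2076

Differing sites — 4:G/D; 9:P/W; 16:A/M; 19:K/R; 28:G/N; 29:N/T.
p = 6/32 = 0.187500.
d = −ln(1 − 0.187500) = −ln(0.812500) = 0.2076.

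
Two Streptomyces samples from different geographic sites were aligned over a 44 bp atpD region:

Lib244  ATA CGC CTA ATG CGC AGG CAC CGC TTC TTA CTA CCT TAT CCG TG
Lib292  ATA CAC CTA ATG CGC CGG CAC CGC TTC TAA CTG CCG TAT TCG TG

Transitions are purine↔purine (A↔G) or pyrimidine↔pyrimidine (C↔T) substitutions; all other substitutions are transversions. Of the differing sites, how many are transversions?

3

The sequences differ at positions 5 (G/A, transition), 16 (A/C, transversion), 29 (T/A, transversion), 33 (A/G, transition), 36 (T/G, transversion), 40 (C/T, transition).
Of the 6 differences, 3 transitions and 3 transversions, so the answer is 3.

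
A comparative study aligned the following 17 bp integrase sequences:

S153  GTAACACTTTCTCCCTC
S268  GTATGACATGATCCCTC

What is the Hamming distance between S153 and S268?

5

The sequences differ at positions 4 (A/T), 5 (C/G), 8 (T/A), 10 (T/G), 11 (C/A).
That gives 5 mismatches out of 17 aligned sites, so the Hamming distance is 5.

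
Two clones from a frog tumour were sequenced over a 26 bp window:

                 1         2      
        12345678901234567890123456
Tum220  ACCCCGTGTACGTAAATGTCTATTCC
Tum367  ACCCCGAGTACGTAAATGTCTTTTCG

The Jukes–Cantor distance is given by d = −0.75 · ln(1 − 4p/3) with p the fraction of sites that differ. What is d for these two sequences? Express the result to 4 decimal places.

The sequences differ at positions 7 (T/A), 22 (A/T), 26 (C/G).
p = 3/26 = 0.115385.
d = −0.75 · ln(1 − (4/3)·0.115385) = −0.75 · ln(0.846153) = −0.75 · (-0.167055) = 0.1253.

0.1253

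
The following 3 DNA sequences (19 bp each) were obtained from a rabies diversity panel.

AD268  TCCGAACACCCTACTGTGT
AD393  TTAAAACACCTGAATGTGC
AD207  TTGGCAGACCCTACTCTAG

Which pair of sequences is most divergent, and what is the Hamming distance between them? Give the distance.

Pairwise Hamming distances:
  AD268 vs AD393: 7
  AD268 vs AD207: 7
  AD393 vs AD207: 10
The largest is 10, between AD393 and AD207.

10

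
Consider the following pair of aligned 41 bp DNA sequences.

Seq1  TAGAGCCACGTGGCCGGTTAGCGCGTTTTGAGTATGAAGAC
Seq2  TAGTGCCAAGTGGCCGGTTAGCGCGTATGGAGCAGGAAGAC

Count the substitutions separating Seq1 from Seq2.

Mismatches occur at site 4 (A→T), site 9 (C→A), site 27 (T→A), site 29 (T→G), site 33 (T→C), site 35 (T→G).
That gives 6 mismatches out of 41 aligned sites, so the Hamming distance is 6.

6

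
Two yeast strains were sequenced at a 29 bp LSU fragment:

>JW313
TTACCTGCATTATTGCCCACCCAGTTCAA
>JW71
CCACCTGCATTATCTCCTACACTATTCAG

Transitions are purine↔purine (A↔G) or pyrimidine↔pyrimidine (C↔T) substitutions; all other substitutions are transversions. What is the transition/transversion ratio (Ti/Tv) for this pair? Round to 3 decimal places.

2.000

Differing sites — 1:T/C (Ti); 2:T/C (Ti); 14:T/C (Ti); 15:G/T (Tv); 18:C/T (Ti); 21:C/A (Tv); 23:A/T (Tv); 24:G/A (Ti); 29:A/G (Ti).
Of the 9 differences, 6 transitions and 3 transversions, so Ti/Tv = 6/3 = 2.000.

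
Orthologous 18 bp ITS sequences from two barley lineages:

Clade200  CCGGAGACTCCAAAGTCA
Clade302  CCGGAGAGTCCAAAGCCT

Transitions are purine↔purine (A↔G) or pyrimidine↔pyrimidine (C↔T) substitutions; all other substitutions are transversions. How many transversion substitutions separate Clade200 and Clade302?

2

Mismatches occur at site 8 (C→G, transversion), site 16 (T→C, transition), site 18 (A→T, transversion).
Of the 3 differences, 1 transition and 2 transversions, so the answer is 2.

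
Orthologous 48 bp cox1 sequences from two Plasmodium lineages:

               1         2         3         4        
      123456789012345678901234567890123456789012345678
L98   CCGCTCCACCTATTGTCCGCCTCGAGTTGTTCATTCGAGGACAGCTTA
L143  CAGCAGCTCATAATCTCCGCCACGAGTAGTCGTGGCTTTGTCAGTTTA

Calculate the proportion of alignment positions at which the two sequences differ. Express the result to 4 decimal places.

0.3958

Mismatches occur at site 2 (C↔A), site 5 (T↔A), site 6 (C↔G), site 8 (A↔T), site 10 (C↔A), site 13 (T↔A), site 15 (G↔C), site 22 (T↔A), site 28 (T↔A), site 31 (T↔C), site 32 (C↔G), site 33 (A↔T), site 34 (T↔G), site 35 (T↔G), site 37 (G↔T), site 38 (A↔T), site 39 (G↔T), site 41 (A↔T), site 45 (C↔T).
There are 19 differences over 48 sites, so p = 19/48 = 0.3958.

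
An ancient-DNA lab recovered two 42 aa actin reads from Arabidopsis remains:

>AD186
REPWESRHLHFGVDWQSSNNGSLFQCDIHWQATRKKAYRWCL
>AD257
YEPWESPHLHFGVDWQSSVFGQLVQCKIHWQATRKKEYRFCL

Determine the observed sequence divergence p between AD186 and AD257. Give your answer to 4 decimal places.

0.2143

The sequences differ at positions 1 (R/Y), 7 (R/P), 19 (N/V), 20 (N/F), 22 (S/Q), 24 (F/V), 27 (D/K), 37 (A/E), 40 (W/F).
There are 9 differences over 42 sites, so p = 9/42 = 0.2143.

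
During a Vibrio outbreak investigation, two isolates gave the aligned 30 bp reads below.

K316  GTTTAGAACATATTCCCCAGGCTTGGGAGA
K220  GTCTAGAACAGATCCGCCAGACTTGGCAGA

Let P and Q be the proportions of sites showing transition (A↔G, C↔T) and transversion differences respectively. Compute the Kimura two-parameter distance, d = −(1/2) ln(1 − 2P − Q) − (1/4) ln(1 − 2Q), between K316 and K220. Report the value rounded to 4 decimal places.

Mismatches occur at site 3 (T/C, transition), site 11 (T/G, transversion), site 14 (T/C, transition), site 16 (C/G, transversion), site 21 (G/A, transition), site 27 (G/C, transversion).
Of the 6 differences, 3 transitions and 3 transversions over 30 sites: P = 3/30 = 0.100000, Q = 3/30 = 0.100000.
d = −0.5·ln(0.700000) − 0.25·ln(0.800000) = −0.5·(-0.356675) − 0.25·(-0.223144) = 0.2341.

0.2341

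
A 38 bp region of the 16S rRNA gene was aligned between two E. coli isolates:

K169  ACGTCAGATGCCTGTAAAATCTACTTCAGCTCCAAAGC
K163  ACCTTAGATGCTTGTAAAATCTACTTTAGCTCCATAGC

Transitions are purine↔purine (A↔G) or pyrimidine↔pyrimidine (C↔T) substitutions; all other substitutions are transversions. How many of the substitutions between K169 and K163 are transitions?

3

The sequences differ at positions 3 (G/C, transversion), 5 (C/T, transition), 12 (C/T, transition), 27 (C/T, transition), 35 (A/T, transversion).
Of the 5 differences, 3 transitions and 2 transversions, so the answer is 3.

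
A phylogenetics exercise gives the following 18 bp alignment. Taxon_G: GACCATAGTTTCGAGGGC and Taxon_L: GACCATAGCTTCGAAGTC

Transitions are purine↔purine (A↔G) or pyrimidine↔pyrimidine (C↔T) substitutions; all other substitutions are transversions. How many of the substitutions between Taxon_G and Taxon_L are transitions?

2

Mismatches occur at site 9 (T→C, transition), site 15 (G→A, transition), site 17 (G→T, transversion).
Of the 3 differences, 2 transitions and 1 transversion, so the answer is 2.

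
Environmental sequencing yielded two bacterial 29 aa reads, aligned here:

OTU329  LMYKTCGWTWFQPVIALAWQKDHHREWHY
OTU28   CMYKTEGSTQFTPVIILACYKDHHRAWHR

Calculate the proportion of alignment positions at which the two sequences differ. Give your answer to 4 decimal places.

0.3448

Differing sites — 1:L/C; 6:C/E; 8:W/S; 10:W/Q; 12:Q/T; 16:A/I; 19:W/C; 20:Q/Y; 26:E/A; 29:Y/R.
There are 10 differences over 29 sites, so p = 10/29 = 0.3448.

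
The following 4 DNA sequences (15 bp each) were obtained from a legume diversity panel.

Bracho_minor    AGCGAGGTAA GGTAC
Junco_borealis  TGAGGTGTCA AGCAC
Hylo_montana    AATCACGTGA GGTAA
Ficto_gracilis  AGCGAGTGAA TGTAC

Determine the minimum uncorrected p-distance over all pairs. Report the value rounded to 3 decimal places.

0.200

Pairwise Hamming distances:
  Bracho_minor vs Junco_borealis: 7
  Bracho_minor vs Hylo_montana: 6
  Bracho_minor vs Ficto_gracilis: 3
  Junco_borealis vs Hylo_montana: 10
  Junco_borealis vs Ficto_gracilis: 9
  Hylo_montana vs Ficto_gracilis: 9
The smallest is 3 mismatches, between Bracho_minor and Ficto_gracilis; p = 3/15 = 0.200.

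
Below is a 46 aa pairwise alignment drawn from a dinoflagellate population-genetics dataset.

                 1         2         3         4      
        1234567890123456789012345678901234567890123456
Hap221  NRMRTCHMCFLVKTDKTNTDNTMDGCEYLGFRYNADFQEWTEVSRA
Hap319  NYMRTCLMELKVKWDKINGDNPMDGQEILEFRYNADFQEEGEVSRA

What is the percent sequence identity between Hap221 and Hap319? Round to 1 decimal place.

Mismatches occur at site 2 (R→Y), site 7 (H→L), site 9 (C→E), site 10 (F→L), site 11 (L→K), site 14 (T→W), site 17 (T→I), site 19 (T→G), site 22 (T→P), site 26 (C→Q), site 28 (Y→I), site 30 (G→E), site 40 (W→E), site 41 (T→G).
32 of the 46 sites match, so the percent identity is 32/46 × 100 = 69.6%.

69.6%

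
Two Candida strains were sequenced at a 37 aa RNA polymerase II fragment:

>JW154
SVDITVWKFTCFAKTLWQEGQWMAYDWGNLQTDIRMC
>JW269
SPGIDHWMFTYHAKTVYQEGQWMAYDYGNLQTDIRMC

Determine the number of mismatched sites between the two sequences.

Mismatches occur at site 2 (V↔P), site 3 (D↔G), site 5 (T↔D), site 6 (V↔H), site 8 (K↔M), site 11 (C↔Y), site 12 (F↔H), site 16 (L↔V), site 17 (W↔Y), site 27 (W↔Y).
That gives 10 mismatches out of 37 aligned sites, so the Hamming distance is 10.

10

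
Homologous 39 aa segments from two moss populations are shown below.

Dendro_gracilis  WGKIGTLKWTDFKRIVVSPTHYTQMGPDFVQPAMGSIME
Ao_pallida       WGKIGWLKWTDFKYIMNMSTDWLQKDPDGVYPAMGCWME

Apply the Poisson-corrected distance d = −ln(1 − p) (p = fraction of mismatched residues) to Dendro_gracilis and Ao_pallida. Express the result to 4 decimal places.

Differing sites — 6:T/W; 14:R/Y; 16:V/M; 17:V/N; 18:S/M; 19:P/S; 21:H/D; 22:Y/W; 23:T/L; 25:M/K; 26:G/D; 29:F/G; 31:Q/Y; 36:S/C; 37:I/W.
p = 15/39 = 0.384615.
d = −ln(1 − 0.384615) = −ln(0.615385) = 0.4855.

0.4855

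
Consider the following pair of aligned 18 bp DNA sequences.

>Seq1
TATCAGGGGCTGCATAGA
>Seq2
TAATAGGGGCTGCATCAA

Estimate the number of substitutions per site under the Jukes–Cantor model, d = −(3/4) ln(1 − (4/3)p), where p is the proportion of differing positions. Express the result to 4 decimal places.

The sequences differ at positions 3 (T/A), 4 (C/T), 16 (A/C), 17 (G/A).
p = 4/18 = 0.222222.
d = −0.75 · ln(1 − (4/3)·0.222222) = −0.75 · ln(0.703704) = −0.75 · (-0.351397) = 0.2635.

0.2635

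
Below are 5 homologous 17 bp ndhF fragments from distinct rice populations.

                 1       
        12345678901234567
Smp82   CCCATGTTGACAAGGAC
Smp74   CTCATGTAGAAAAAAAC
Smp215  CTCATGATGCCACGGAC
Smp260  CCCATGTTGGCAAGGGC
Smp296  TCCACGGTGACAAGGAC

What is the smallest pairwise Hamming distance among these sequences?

Pairwise Hamming distances:
  Smp82 vs Smp74: 5
  Smp82 vs Smp215: 4
  Smp82 vs Smp260: 2
  Smp82 vs Smp296: 3
  Smp74 vs Smp215: 7
  Smp74 vs Smp260: 7
  Smp74 vs Smp296: 8
  Smp215 vs Smp260: 5
  Smp215 vs Smp296: 6
  Smp260 vs Smp296: 5
The smallest is 2, between Smp82 and Smp260.

2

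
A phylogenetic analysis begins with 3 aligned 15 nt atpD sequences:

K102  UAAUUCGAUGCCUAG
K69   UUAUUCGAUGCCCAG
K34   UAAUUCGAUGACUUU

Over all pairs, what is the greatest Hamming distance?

5

Pairwise Hamming distances:
  K102 vs K69: 2
  K102 vs K34: 3
  K69 vs K34: 5
The largest is 5, between K69 and K34.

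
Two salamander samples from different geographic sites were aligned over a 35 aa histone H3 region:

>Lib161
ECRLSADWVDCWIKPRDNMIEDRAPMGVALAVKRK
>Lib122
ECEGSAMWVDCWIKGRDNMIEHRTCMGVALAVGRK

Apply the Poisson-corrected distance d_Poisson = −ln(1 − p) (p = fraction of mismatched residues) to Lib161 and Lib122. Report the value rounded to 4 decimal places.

0.2595

Mismatches occur at site 3 (R↔E), site 4 (L↔G), site 7 (D↔M), site 15 (P↔G), site 22 (D↔H), site 24 (A↔T), site 25 (P↔C), site 33 (K↔G).
p = 8/35 = 0.228571.
d = −ln(1 − 0.228571) = −ln(0.771429) = 0.2595.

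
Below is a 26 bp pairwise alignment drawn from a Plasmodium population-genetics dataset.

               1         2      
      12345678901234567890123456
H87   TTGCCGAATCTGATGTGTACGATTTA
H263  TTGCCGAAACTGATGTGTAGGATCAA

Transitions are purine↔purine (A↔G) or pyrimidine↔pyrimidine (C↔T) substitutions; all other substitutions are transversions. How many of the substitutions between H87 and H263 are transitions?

The sequences differ at positions 9 (T/A, transversion), 20 (C/G, transversion), 24 (T/C, transition), 25 (T/A, transversion).
Of the 4 differences, 1 transition and 3 transversions, so the answer is 1.

1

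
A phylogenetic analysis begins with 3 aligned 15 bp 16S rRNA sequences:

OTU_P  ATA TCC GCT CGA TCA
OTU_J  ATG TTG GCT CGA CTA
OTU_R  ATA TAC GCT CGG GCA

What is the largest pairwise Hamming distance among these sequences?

6

Pairwise Hamming distances:
  OTU_P vs OTU_J: 5
  OTU_P vs OTU_R: 3
  OTU_J vs OTU_R: 6
The largest is 6, between OTU_J and OTU_R.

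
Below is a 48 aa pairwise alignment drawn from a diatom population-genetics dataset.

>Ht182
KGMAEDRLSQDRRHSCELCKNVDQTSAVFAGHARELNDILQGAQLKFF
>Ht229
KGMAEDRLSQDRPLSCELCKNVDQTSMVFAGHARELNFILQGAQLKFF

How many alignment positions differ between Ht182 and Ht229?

4

Differing sites — 13:R/P; 14:H/L; 27:A/M; 38:D/F.
That gives 4 mismatches out of 48 aligned sites, so the Hamming distance is 4.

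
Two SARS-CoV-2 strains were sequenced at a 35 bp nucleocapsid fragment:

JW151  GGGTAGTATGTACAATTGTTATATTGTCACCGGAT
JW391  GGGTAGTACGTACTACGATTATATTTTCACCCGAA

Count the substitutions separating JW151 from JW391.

The sequences differ at positions 9 (T/C), 14 (A/T), 16 (T/C), 17 (T/G), 18 (G/A), 26 (G/T), 32 (G/C), 35 (T/A).
That gives 8 mismatches out of 35 aligned sites, so the Hamming distance is 8.

8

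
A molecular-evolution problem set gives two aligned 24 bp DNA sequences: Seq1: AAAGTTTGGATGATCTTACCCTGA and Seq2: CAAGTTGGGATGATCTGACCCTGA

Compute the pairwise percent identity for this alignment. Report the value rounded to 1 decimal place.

The sequences differ at positions 1 (A/C), 7 (T/G), 17 (T/G).
21 of the 24 sites match, so the percent identity is 21/24 × 100 = 87.5%.

87.5%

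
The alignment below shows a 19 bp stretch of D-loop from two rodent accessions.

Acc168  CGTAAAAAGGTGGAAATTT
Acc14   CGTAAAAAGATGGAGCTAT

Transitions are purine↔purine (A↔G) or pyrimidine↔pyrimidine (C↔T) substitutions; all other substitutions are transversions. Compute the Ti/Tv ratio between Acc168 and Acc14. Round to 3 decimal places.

Differing sites — 10:G/A (Ti); 15:A/G (Ti); 16:A/C (Tv); 18:T/A (Tv).
Of the 4 differences, 2 transitions and 2 transversions, so Ti/Tv = 2/2 = 1.000.

1.000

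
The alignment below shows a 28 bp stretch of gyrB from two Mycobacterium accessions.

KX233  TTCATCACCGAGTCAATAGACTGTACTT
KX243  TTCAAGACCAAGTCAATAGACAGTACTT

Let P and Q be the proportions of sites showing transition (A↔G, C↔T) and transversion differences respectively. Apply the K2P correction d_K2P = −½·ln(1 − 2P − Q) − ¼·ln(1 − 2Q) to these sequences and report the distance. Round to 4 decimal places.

0.1586

Mismatches occur at site 5 (T/A, transversion), site 6 (C/G, transversion), site 10 (G/A, transition), site 22 (T/A, transversion).
Of the 4 differences, 1 transition and 3 transversions over 28 sites: P = 1/28 = 0.035714, Q = 3/28 = 0.107143.
d = −0.5·ln(0.821429) − 0.25·ln(0.785714) = −0.5·(-0.196710) − 0.25·(-0.241162) = 0.1586.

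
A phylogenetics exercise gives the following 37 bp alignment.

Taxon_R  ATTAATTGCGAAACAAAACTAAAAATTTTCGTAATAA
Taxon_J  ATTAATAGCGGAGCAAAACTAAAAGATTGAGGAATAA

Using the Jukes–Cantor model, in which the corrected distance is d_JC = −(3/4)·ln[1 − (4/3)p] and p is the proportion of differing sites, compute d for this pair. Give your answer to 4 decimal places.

The sequences differ at positions 7 (T/A), 11 (A/G), 13 (A/G), 25 (A/G), 26 (T/A), 29 (T/G), 30 (C/A), 32 (T/G).
p = 8/37 = 0.216216.
d = −0.75 · ln(1 − (4/3)·0.216216) = −0.75 · ln(0.711712) = −0.75 · (-0.340082) = 0.2551.

0.2551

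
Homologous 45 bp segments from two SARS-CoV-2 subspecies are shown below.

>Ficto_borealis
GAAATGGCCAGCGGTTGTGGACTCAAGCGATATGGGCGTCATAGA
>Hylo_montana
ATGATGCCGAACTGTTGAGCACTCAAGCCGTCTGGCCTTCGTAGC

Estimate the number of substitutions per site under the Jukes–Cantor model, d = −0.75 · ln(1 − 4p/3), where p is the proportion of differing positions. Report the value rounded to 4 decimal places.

0.4819

Mismatches occur at site 1 (G/A), site 2 (A/T), site 3 (A/G), site 7 (G/C), site 9 (C/G), site 11 (G/A), site 13 (G/T), site 18 (T/A), site 20 (G/C), site 29 (G/C), site 30 (A/G), site 32 (A/C), site 36 (G/C), site 38 (G/T), site 41 (A/G), site 45 (A/C).
p = 16/45 = 0.355556.
d = −0.75 · ln(1 − (4/3)·0.355556) = −0.75 · ln(0.525925) = −0.75 · (-0.642597) = 0.4819.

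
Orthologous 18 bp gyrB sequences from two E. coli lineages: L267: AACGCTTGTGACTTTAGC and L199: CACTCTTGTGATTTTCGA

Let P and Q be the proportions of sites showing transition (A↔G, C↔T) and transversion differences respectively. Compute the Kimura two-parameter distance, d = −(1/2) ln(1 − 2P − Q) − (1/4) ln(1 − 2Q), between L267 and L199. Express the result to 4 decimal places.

0.3497

The sequences differ at positions 1 (A/C, transversion), 4 (G/T, transversion), 12 (C/T, transition), 16 (A/C, transversion), 18 (C/A, transversion).
Of the 5 differences, 1 transition and 4 transversions over 18 sites: P = 1/18 = 0.055556, Q = 4/18 = 0.222222.
d = −0.5·ln(0.666666) − 0.25·ln(0.555556) = −0.5·(-0.405466) − 0.25·(-0.587786) = 0.3497.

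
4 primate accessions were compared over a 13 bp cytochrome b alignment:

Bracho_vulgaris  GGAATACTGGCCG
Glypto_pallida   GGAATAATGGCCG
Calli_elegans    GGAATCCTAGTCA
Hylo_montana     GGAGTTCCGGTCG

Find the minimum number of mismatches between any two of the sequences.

Pairwise Hamming distances:
  Bracho_vulgaris vs Glypto_pallida: 1
  Bracho_vulgaris vs Calli_elegans: 4
  Bracho_vulgaris vs Hylo_montana: 4
  Glypto_pallida vs Calli_elegans: 5
  Glypto_pallida vs Hylo_montana: 5
  Calli_elegans vs Hylo_montana: 5
The smallest is 1, between Bracho_vulgaris and Glypto_pallida.

1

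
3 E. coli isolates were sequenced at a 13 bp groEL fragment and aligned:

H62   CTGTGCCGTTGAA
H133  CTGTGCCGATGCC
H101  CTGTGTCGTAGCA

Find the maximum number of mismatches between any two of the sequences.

Pairwise Hamming distances:
  H62 vs H133: 3
  H62 vs H101: 3
  H133 vs H101: 4
The largest is 4, between H133 and H101.

4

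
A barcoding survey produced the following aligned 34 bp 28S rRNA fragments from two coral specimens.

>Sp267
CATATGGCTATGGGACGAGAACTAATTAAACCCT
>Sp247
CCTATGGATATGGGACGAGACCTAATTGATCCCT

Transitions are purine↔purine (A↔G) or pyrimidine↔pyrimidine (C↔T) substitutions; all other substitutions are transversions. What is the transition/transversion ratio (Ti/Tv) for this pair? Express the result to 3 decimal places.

0.250

The sequences differ at positions 2 (A/C, transversion), 8 (C/A, transversion), 21 (A/C, transversion), 28 (A/G, transition), 30 (A/T, transversion).
Of the 5 differences, 1 transition and 4 transversions, so Ti/Tv = 1/4 = 0.250.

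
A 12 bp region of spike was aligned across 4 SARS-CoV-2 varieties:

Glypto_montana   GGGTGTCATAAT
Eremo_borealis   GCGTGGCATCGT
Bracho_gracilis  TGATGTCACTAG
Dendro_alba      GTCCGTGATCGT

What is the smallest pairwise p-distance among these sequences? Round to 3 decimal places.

Pairwise Hamming distances:
  Glypto_montana vs Eremo_borealis: 4
  Glypto_montana vs Bracho_gracilis: 5
  Glypto_montana vs Dendro_alba: 6
  Eremo_borealis vs Bracho_gracilis: 8
  Eremo_borealis vs Dendro_alba: 5
  Bracho_gracilis vs Dendro_alba: 9
The smallest is 4 mismatches, between Glypto_montana and Eremo_borealis; p = 4/12 = 0.333.

0.333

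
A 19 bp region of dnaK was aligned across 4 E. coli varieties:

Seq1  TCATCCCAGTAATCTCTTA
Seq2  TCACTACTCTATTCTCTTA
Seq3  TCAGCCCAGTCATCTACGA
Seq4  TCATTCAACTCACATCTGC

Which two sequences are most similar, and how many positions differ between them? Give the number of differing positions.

Pairwise Hamming distances:
  Seq1 vs Seq2: 6
  Seq1 vs Seq3: 5
  Seq1 vs Seq4: 8
  Seq2 vs Seq3: 10
  Seq2 vs Seq4: 10
  Seq3 vs Seq4: 9
The smallest is 5, between Seq1 and Seq3.

5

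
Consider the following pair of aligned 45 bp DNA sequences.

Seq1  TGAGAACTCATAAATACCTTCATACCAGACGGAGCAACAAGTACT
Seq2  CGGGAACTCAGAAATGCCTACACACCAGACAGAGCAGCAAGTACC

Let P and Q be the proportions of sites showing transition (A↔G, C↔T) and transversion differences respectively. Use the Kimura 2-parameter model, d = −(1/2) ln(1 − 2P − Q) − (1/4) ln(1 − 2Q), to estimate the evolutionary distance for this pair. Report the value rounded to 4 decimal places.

The sequences differ at positions 1 (T/C, transition), 3 (A/G, transition), 11 (T/G, transversion), 16 (A/G, transition), 20 (T/A, transversion), 23 (T/C, transition), 31 (G/A, transition), 37 (A/G, transition), 45 (T/C, transition).
Of the 9 differences, 7 transitions and 2 transversions over 45 sites: P = 7/45 = 0.155556, Q = 2/45 = 0.044444.
d = −0.5·ln(0.644444) − 0.25·ln(0.911112) = −0.5·(-0.439367) − 0.25·(-0.093089) = 0.2430.

0.2430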